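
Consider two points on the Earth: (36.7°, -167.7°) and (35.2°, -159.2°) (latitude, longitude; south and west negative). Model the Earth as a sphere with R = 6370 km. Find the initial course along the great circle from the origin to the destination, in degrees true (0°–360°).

99.8°

θ = atan2( sin Δλ·cos φ₂ ,  cos φ₁ sin φ₂ − sin φ₁ cos φ₂ cos Δλ )
  = atan2(+0.1208, -0.0208) = 99.78°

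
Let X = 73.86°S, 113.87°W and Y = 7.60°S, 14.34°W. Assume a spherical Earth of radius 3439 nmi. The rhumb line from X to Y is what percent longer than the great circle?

7.3%

Great circle: σ = 1.4893 rad → d_gc = Rσ = 5121.6 nmi
Rhumb: Δφ = +1.1565, Δλ = +1.7371, Δψ = +1.8204, q = Δφ/Δψ = 0.6353 → d_rh = R√(Δφ²+q²Δλ²) = 5497.3 nmi
Excess = (5497.3 − 5121.6) / 5121.6 = 375.7 / 5121.6 = 7.34% ≈ 7.3%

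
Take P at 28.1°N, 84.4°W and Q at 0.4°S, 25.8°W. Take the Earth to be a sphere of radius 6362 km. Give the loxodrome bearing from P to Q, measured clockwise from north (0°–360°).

Meridional parts: M(φ₁)=+0.5114, M(φ₂)=-0.0070 → ΔM = -0.5184;  Δλ = +1.0228 rad
tan C = Δλ / ΔM = -1.9731 → C = 116.88°

116.9°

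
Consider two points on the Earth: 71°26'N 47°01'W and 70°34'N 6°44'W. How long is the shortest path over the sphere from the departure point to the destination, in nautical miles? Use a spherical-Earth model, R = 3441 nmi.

775 nmi

Haversine: a = sin²(Δφ/2)+cos φ₁ cos φ₂ sin²(Δλ/2) = 0.01262;  σ = 2·atan2(√a,√(1−a))
σ = 12.899° → d = Rσ = 3441·0.22514 = 775 nmi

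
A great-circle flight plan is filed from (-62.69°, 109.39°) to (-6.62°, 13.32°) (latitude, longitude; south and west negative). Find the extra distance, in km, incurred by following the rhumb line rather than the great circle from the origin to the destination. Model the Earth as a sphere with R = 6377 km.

Great circle: cos σ = sin φ₁ sin φ₂ + cos φ₁ cos φ₂ cos Δλ,  σ = 1.5165 rad → d_gc = 9670.9 km
Rhumb line: Δψ = +1.2991, q = Δφ/Δψ = 0.7533, d_rh = R√(Δφ²+q²Δλ²) = 10189.1 km
Excess = 10189.1 − 9670.9 = 518.2 ≈ 518 km

518 km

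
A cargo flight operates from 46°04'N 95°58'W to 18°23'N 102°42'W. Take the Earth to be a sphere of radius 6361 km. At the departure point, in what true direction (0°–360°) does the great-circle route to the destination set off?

θ = atan2( sin Δλ·cos φ₂ ,  cos φ₁ sin φ₂ − sin φ₁ cos φ₂ cos Δλ )
  = atan2(-0.1113, -0.4599) = 193.60°

193.6°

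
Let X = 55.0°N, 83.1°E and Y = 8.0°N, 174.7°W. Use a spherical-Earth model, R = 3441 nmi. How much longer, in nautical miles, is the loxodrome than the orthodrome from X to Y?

285 nmi

Great circle: cos σ = sin φ₁ sin φ₂ + cos φ₁ cos φ₂ cos Δλ,  σ = 1.5768 rad → d_gc = 5425.9 nmi
Rhumb line: Δψ = -1.0142, q = Δφ/Δψ = 0.8089, d_rh = R√(Δφ²+q²Δλ²) = 5710.9 nmi
Excess = 5710.9 − 5425.9 = 285.0 ≈ 285 nmi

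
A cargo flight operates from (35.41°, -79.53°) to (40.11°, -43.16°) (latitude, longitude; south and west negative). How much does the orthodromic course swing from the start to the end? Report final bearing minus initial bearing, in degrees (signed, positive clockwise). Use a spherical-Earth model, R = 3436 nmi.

Initial bearing θ₁ = atan2(sin Δλ cos φ₂, cos φ₁ sin φ₂ − sin φ₁ cos φ₂ cos Δλ) = 69.64°
Final bearing θ₂ = (initial bearing from the destination back to the start) + 180° = 92.41°
Δθ = θ₂ − θ₁ = +22.8°

+22.8°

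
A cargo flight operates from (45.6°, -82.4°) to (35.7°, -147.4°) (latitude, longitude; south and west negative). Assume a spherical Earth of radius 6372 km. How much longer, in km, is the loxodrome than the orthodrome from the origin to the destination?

Great circle: cos σ = sin φ₁ sin φ₂ + cos φ₁ cos φ₂ cos Δλ,  σ = 0.8539 rad → d_gc = 5441.0 km
Rhumb line: Δψ = -0.2284, q = Δφ/Δψ = 0.7564, d_rh = R√(Δφ²+q²Δλ²) = 5577.3 km
Excess = 5577.3 − 5441.0 = 136.3 ≈ 136 km

136 km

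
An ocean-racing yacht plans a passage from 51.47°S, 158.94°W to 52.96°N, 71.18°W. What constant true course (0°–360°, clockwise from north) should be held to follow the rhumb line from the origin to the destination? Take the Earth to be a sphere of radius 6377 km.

35.5°

Meridional parts: M(φ₁)=-1.0512, M(φ₂)=+1.0937 → ΔM = +2.1449;  Δλ = +1.5317 rad
tan C = Δλ / ΔM = +0.7141 → C = 35.53°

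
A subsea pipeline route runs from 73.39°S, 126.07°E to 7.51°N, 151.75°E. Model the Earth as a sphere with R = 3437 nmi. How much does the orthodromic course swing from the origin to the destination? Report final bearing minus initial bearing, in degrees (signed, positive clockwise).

At departure: θ₁ = atan2(sin Δλ cos φ₂, cos φ₁ sin φ₂ − sin φ₁ cos φ₂ cos Δλ) = 25.68°
At arrival: θ₂ = atan2(sin Δλ cos φ₁, −cos φ₂ sin φ₁ + sin φ₂ cos φ₁ cos Δλ) = 7.18°
Δθ = θ₂ − θ₁ = -18.5°

-18.5°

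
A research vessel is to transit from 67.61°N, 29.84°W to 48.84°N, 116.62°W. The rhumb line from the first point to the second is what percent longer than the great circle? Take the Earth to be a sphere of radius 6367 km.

Great circle: σ = 0.7810 rad → d_gc = Rσ = 4972.7 km
Rhumb: Δφ = -0.3276, Δλ = -1.5146, Δψ = -0.6404, q = Δφ/Δψ = 0.5116 → d_rh = R√(Δφ²+q²Δλ²) = 5356.2 km
Excess = (5356.2 − 4972.7) / 4972.7 = 383.5 / 4972.7 = 7.71% ≈ 7.7%

7.7%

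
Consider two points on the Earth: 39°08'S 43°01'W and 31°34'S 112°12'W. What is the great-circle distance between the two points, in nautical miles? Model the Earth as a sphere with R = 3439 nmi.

3336 nmi

Haversine: a = sin²(Δφ/2)+cos φ₁ cos φ₂ sin²(Δλ/2) = 0.21737;  σ = 2·atan2(√a,√(1−a))
σ = 55.580° → d = Rσ = 3439·0.97005 = 3336 nmi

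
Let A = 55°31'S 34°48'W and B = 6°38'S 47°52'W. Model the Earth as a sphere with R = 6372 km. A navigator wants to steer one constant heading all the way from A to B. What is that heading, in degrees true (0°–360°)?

347.8°

Δψ = ln[tan(π/4+φ₂/2)/tan(π/4+φ₁/2)] = +1.0540
Δλ = -0.2281 rad (taken the short way round)
course = atan2(Δλ, Δψ) = 347.79°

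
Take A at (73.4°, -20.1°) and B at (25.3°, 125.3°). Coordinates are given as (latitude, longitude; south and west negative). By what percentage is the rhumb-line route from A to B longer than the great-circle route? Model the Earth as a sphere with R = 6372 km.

22.1%

Great circle: σ = 1.3726 rad → d_gc = Rσ = 8745.9 km
Rhumb: Δφ = -0.8395, Δλ = +2.5377, Δψ = -1.4683, q = Δφ/Δψ = 0.5718 → d_rh = R√(Δφ²+q²Δλ²) = 10681.5 km
Excess = (10681.5 − 8745.9) / 8745.9 = 1935.6 / 8745.9 = 22.13% ≈ 22.1%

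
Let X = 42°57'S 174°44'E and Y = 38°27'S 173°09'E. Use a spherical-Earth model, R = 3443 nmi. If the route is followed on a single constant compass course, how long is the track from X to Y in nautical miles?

280 nmi

Rhumb course C = atan2(Δλ, Δψ) with Δψ = ln[tan(π/4+φ₂/2)/tan(π/4+φ₁/2)] = +0.1037, Δλ = -0.0276 → C = 345.07°
d = R·|Δφ| / |cos C| = 3443·0.07854 / 0.96626 = 280 nmi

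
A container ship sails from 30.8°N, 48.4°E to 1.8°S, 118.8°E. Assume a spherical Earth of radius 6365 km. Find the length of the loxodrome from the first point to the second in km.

8288 km

Δψ = ln[tan(π/4+φ₂/2)/tan(π/4+φ₁/2)] = -0.5969;  Δφ = -0.5690 rad,  Δλ = +1.2287 rad
q = Δφ/Δψ = 0.9532
d = R·√(Δφ² + q²Δλ²) = 6365·1.30209 = 8288 km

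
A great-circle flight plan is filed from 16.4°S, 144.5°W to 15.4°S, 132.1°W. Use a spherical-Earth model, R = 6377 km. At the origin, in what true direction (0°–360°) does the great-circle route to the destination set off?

86.9°

θ = atan2( sin Δλ·cos φ₂ ,  cos φ₁ sin φ₂ − sin φ₁ cos φ₂ cos Δλ )
  = atan2(+0.2070, +0.0111) = 86.93°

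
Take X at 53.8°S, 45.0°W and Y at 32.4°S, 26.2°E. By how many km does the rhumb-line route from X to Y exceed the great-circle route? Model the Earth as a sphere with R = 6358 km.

202 km

Great circle: cos σ = sin φ₁ sin φ₂ + cos φ₁ cos φ₂ cos Δλ,  σ = 0.9359 rad → d_gc = 5950.5 km
Rhumb line: Δψ = +0.5200, q = Δφ/Δψ = 0.7183, d_rh = R√(Δφ²+q²Δλ²) = 6152.1 km
Excess = 6152.1 − 5950.5 = 201.6 ≈ 202 km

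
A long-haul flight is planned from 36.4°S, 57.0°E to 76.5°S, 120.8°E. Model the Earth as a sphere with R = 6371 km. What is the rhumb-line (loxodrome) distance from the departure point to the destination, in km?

5620 km

Rhumb course C = atan2(Δλ, Δψ) with Δψ = ln[tan(π/4+φ₂/2)/tan(π/4+φ₁/2)] = -1.4511, Δλ = +1.1135 → C = 142.50°
d = R·|Δφ| / |cos C| = 6371·0.69988 / 0.79334 = 5620 km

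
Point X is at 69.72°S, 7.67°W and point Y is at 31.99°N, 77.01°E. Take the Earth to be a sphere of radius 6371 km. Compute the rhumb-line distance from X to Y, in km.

Rhumb course C = atan2(Δλ, Δψ) with Δψ = ln[tan(π/4+φ₂/2)/tan(π/4+φ₁/2)] = +2.3110, Δλ = +1.4779 → C = 32.60°
d = R·|Δφ| / |cos C| = 6371·1.77517 / 0.84246 = 13425 km

13425 km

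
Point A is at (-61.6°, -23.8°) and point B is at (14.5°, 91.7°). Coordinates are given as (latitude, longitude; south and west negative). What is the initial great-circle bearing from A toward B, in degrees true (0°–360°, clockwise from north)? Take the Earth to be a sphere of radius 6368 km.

105.8°

N = sin Δλ·cos φ₂ = +0.8738;  D = cos φ₁ sin φ₂ − sin φ₁ cos φ₂ cos Δλ = -0.2475
initial course = atan2(N, D) = 105.82°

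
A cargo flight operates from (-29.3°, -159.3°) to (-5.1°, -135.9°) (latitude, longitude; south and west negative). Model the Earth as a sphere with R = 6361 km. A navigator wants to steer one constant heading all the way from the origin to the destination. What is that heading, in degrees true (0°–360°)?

Meridional parts: M(φ₁)=-0.5352, M(φ₂)=-0.0891 → ΔM = +0.4461;  Δλ = +0.4084 rad
tan C = Δλ / ΔM = +0.9155 → C = 42.47°

42.5°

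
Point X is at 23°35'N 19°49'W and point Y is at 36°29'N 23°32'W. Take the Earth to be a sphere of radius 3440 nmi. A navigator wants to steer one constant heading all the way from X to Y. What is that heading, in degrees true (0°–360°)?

346.0°

Meridional parts: M(φ₁)=+0.4237, M(φ₂)=+0.6847 → ΔM = +0.2610;  Δλ = -0.0649 rad
tan C = Δλ / ΔM = -0.2485 → C = 346.04°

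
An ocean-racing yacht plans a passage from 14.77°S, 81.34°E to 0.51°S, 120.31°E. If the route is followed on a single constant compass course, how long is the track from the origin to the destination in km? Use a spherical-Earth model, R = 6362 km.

Rhumb course C = atan2(Δλ, Δψ) with Δψ = ln[tan(π/4+φ₂/2)/tan(π/4+φ₁/2)] = +0.2518, Δλ = +0.6802 → C = 69.69°
d = R·|Δφ| / |cos C| = 6362·0.24888 / 0.34717 = 4561 km

4561 km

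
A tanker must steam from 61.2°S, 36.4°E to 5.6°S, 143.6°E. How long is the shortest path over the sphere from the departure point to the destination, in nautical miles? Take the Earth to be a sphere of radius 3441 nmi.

cos σ = sin φ₁ sin φ₂ + cos φ₁ cos φ₂ cos Δλ
      = sin(-61.20°)sin(-5.60°) + cos(-61.20°)cos(-5.60°)cos(107.20°) = -0.0563
σ = 93.226° → d = Rσ = 3441·1.62709 = 5599 nmi

5599 nmi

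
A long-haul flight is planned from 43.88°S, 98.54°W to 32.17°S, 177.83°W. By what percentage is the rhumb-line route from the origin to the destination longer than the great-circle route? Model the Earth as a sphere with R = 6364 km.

3.5%

Great circle: σ = 1.0674 rad → d_gc = Rσ = 6792.7 km
Rhumb: Δφ = +0.2044, Δλ = -1.3839, Δψ = +0.2605, q = Δφ/Δψ = 0.7847 → d_rh = R√(Δφ²+q²Δλ²) = 7032.0 km
Excess = (7032.0 − 6792.7) / 6792.7 = 239.3 / 6792.7 = 3.52% ≈ 3.5%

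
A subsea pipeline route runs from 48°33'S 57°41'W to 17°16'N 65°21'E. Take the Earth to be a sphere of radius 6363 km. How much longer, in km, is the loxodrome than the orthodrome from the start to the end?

461 km

Great circle: cos σ = sin φ₁ sin φ₂ + cos φ₁ cos φ₂ cos Δλ,  σ = 2.1737 rad → d_gc = 13831.5 km
Rhumb line: Δψ = +1.2779, q = Δφ/Δψ = 0.8989, d_rh = R√(Δφ²+q²Δλ²) = 14292.5 km
Excess = 14292.5 − 13831.5 = 461.0 ≈ 461 km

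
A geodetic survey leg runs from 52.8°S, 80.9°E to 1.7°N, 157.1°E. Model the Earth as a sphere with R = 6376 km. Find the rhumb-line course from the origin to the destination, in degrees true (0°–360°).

Δψ = ln[tan(π/4+φ₂/2)/tan(π/4+φ₁/2)] = +1.1187
Δλ = +1.3299 rad (taken the short way round)
course = atan2(Δλ, Δψ) = 49.93°

49.9°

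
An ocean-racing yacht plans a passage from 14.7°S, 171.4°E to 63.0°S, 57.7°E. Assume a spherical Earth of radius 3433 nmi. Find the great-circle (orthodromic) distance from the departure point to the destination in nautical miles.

5222 nmi

Haversine: a = sin²(Δφ/2)+cos φ₁ cos φ₂ sin²(Δλ/2) = 0.47520;  σ = 2·atan2(√a,√(1−a))
σ = 87.157° → d = Rσ = 3433·1.52118 = 5222 nmi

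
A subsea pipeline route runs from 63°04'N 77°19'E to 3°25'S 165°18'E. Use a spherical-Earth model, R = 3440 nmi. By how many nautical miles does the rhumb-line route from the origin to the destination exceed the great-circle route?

202 nmi

Great circle: cos σ = sin φ₁ sin φ₂ + cos φ₁ cos φ₂ cos Δλ,  σ = 1.6080 rad → d_gc = 5531.6 nmi
Rhumb line: Δψ = -1.4890, q = Δφ/Δψ = 0.7793, d_rh = R√(Δφ²+q²Δλ²) = 5734.0 nmi
Excess = 5734.0 − 5531.6 = 202.4 ≈ 202 nmi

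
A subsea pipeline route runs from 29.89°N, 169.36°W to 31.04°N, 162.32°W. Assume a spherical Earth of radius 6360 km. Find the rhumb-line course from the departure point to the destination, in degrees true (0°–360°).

79.3°

Meridional parts: M(φ₁)=+0.5471, M(φ₂)=+0.5704 → ΔM = +0.0233;  Δλ = +0.1229 rad
tan C = Δλ / ΔM = +5.2764 → C = 79.27°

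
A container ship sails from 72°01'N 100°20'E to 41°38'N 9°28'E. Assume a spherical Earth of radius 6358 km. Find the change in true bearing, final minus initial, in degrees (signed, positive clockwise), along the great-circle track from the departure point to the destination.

-82.7°

Initial bearing θ₁ = atan2(sin Δλ cos φ₂, cos φ₁ sin φ₂ − sin φ₁ cos φ₂ cos Δλ) = 286.11°
Final bearing θ₂ = (initial bearing from the destination back to the start) + 180° = 203.38°
Δθ = θ₂ − θ₁ = -82.7°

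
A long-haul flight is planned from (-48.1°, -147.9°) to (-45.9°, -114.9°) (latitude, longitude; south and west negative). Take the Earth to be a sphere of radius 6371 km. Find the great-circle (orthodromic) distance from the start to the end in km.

cos σ = sin φ₁ sin φ₂ + cos φ₁ cos φ₂ cos Δλ
      = sin(-48.10°)sin(-45.90°) + cos(-48.10°)cos(-45.90°)cos(33.00°) = 0.9243
σ = 22.439° → d = Rσ = 6371·0.39164 = 2495 km

2495 km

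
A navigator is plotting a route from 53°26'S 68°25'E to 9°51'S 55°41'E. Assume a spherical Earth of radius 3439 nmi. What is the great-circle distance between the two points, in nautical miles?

cos σ = sin φ₁ sin φ₂ + cos φ₁ cos φ₂ cos Δλ
      = sin(-53.43°)sin(-9.85°) + cos(-53.43°)cos(-9.85°)cos(-12.73°) = 0.7099
σ = 44.770° → d = Rσ = 3439·0.78139 = 2687 nmi

2687 nmi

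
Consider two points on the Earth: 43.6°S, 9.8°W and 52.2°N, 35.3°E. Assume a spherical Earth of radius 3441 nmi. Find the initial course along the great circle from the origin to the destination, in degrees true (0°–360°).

26.5°

θ = atan2( sin Δλ·cos φ₂ ,  cos φ₁ sin φ₂ − sin φ₁ cos φ₂ cos Δλ )
  = atan2(+0.4341, +0.8706) = 26.51°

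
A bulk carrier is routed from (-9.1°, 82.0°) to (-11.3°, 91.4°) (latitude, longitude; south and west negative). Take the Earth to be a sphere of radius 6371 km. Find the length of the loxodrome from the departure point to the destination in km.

Rhumb course C = atan2(Δλ, Δψ) with Δψ = ln[tan(π/4+φ₂/2)/tan(π/4+φ₁/2)] = -0.0390, Δλ = +0.1641 → C = 103.38°
d = R·|Δφ| / |cos C| = 6371·0.03840 / 0.23136 = 1057 km

1057 km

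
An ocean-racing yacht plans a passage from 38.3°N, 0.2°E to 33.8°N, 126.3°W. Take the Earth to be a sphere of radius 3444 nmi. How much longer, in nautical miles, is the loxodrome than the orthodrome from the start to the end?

Great circle: cos σ = sin φ₁ sin φ₂ + cos φ₁ cos φ₂ cos Δλ,  σ = 1.6139 rad → d_gc = 5558.4 nmi
Rhumb line: Δψ = -0.0972, q = Δφ/Δψ = 0.8081, d_rh = R√(Δφ²+q²Δλ²) = 6150.4 nmi
Excess = 6150.4 − 5558.4 = 592.0 ≈ 592 nmi

592 nmi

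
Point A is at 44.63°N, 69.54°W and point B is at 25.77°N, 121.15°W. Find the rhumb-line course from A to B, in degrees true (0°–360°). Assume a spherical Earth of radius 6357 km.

Δψ = ln[tan(π/4+φ₂/2)/tan(π/4+φ₁/2)] = -0.4065
Δλ = -0.9008 rad (taken the short way round)
course = atan2(Δλ, Δψ) = 245.71°

245.7°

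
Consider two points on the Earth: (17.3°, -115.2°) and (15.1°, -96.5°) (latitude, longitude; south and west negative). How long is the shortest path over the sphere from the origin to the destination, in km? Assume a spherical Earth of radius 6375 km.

2012 km

cos σ = sin φ₁ sin φ₂ + cos φ₁ cos φ₂ cos Δλ
      = sin(17.30°)sin(15.10°) + cos(17.30°)cos(15.10°)cos(18.70°) = 0.9506
σ = 18.084° → d = Rσ = 6375·0.31563 = 2012 km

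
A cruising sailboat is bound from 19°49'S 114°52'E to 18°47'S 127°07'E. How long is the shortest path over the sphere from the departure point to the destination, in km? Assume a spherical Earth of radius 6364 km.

1289 km

Haversine: a = sin²(Δφ/2)+cos φ₁ cos φ₂ sin²(Δλ/2) = 0.01022;  σ = 2·atan2(√a,√(1−a))
σ = 11.605° → d = Rσ = 6364·0.20255 = 1289 km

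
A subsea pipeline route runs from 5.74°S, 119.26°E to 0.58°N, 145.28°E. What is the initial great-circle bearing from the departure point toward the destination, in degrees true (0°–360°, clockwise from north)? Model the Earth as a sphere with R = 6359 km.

77.2°

N = sin Δλ·cos φ₂ = +0.4387;  D = cos φ₁ sin φ₂ − sin φ₁ cos φ₂ cos Δλ = +0.0999
initial course = atan2(N, D) = 77.16°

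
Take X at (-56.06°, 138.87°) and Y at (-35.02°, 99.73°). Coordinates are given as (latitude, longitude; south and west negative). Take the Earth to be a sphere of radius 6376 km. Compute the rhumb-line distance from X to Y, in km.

Rhumb course C = atan2(Δλ, Δψ) with Δψ = ln[tan(π/4+φ₂/2)/tan(π/4+φ₁/2)] = +0.5337, Δλ = -0.6831 → C = 308.00°
d = R·|Δφ| / |cos C| = 6376·0.36722 / 0.61562 = 3803 km

3803 km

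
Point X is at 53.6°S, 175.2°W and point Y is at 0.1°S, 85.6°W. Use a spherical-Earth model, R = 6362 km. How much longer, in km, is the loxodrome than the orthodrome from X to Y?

Great circle: cos σ = sin φ₁ sin φ₂ + cos φ₁ cos φ₂ cos Δλ,  σ = 1.5652 rad → d_gc = 9958.1 km
Rhumb line: Δψ = +1.1106, q = Δφ/Δψ = 0.8408, d_rh = R√(Δφ²+q²Δλ²) = 10259.5 km
Excess = 10259.5 − 9958.1 = 301.4 ≈ 301 km

301 km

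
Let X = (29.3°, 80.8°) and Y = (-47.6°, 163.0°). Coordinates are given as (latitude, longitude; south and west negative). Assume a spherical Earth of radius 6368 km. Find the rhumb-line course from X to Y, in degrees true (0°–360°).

Δψ = ln[tan(π/4+φ₂/2)/tan(π/4+φ₁/2)] = -1.4823
Δλ = +1.4347 rad (taken the short way round)
course = atan2(Δλ, Δψ) = 135.94°

135.9°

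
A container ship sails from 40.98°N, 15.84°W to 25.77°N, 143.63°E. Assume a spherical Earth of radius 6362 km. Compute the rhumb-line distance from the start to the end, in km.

14802 km

Δψ = ln[tan(π/4+φ₂/2)/tan(π/4+φ₁/2)] = -0.3196;  Δφ = -0.2655 rad,  Δλ = +2.7833 rad
q = Δφ/Δψ = 0.8305
d = R·√(Δφ² + q²Δλ²) = 6362·2.32667 = 14802 km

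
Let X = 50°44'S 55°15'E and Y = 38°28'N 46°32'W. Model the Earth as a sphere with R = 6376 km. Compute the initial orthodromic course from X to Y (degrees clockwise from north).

N = sin Δλ·cos φ₂ = -0.7665;  D = cos φ₁ sin φ₂ − sin φ₁ cos φ₂ cos Δλ = +0.2699
initial course = atan2(N, D) = 289.40°

289.4°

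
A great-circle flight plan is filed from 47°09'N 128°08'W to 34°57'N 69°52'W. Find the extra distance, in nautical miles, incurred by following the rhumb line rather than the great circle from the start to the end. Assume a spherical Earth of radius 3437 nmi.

Great circle: cos σ = sin φ₁ sin φ₂ + cos φ₁ cos φ₂ cos Δλ,  σ = 0.7768 rad → d_gc = 2669.8 nmi
Rhumb line: Δψ = -0.2837, q = Δφ/Δψ = 0.7505, d_rh = R√(Δφ²+q²Δλ²) = 2723.5 nmi
Excess = 2723.5 − 2669.8 = 53.7 ≈ 54 nmi

54 nmi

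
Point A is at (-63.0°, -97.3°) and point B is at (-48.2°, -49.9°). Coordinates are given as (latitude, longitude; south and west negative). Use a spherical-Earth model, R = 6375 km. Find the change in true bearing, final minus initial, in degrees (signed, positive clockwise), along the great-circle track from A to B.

-40.1°

Initial bearing θ₁ = atan2(sin Δλ cos φ₂, cos φ₁ sin φ₂ − sin φ₁ cos φ₂ cos Δλ) = 82.62°
Final bearing θ₂ = (initial bearing from the destination back to the start) + 180° = 42.49°
Δθ = θ₂ − θ₁ = -40.1°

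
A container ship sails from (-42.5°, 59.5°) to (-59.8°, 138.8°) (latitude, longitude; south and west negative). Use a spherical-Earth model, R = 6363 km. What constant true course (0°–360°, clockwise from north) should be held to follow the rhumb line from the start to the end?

109.5°

Δψ = ln[tan(π/4+φ₂/2)/tan(π/4+φ₁/2)] = -0.4890
Δλ = +1.3840 rad (taken the short way round)
course = atan2(Δλ, Δψ) = 109.46°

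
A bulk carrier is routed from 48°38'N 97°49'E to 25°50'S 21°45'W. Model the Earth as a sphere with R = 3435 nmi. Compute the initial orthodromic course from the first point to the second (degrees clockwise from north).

273.3°

N = sin Δλ·cos φ₂ = -0.7829;  D = cos φ₁ sin φ₂ − sin φ₁ cos φ₂ cos Δλ = +0.0453
initial course = atan2(N, D) = 273.31°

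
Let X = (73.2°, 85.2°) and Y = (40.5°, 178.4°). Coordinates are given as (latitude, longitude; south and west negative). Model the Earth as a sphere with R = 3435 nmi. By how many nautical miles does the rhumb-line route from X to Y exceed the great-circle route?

275 nmi

Great circle: cos σ = sin φ₁ sin φ₂ + cos φ₁ cos φ₂ cos Δλ,  σ = 0.9154 rad → d_gc = 3144.45 nmi
Rhumb line: Δψ = -1.1385, q = Δφ/Δψ = 0.5013, d_rh = R√(Δφ²+q²Δλ²) = 3419.00 nmi
Excess = 3419.00 − 3144.45 = 274.55 ≈ 275 nmi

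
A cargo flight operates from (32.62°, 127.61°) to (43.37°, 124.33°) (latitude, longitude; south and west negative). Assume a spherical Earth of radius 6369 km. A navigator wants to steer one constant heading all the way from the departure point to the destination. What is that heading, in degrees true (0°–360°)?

Meridional parts: M(φ₁)=+0.6028, M(φ₂)=+0.8417 → ΔM = +0.2389;  Δλ = -0.0572 rad
tan C = Δλ / ΔM = -0.2397 → C = 346.52°

346.5°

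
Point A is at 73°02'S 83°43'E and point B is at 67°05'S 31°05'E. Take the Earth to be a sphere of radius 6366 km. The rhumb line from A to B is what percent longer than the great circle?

Great circle: σ = 0.3177 rad → d_gc = Rσ = 2022.7 km
Rhumb: Δφ = +0.1038, Δλ = -0.9186, Δψ = +0.3067, q = Δφ/Δψ = 0.3386 → d_rh = R√(Δφ²+q²Δλ²) = 2087.4 km
Excess = (2087.4 − 2022.7) / 2022.7 = 64.7 / 2022.7 = 3.20% ≈ 3.2%

3.2%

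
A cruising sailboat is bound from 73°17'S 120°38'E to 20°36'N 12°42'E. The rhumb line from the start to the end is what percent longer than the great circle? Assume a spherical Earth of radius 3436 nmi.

Great circle: σ = 2.0041 rad → d_gc = Rσ = 6886.1 nmi
Rhumb: Δφ = +1.6386, Δλ = -1.8838, Δψ = +2.2854, q = Δφ/Δψ = 0.7170 → d_rh = R√(Δφ²+q²Δλ²) = 7296.3 nmi
Excess = (7296.3 − 6886.1) / 6886.1 = 410.2 / 6886.1 = 5.96% ≈ 6.0%

6.0%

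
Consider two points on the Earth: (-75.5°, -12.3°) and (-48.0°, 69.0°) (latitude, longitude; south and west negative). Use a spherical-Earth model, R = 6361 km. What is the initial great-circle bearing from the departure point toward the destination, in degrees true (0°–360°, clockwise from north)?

97.6°

N = sin Δλ·cos φ₂ = +0.6614;  D = cos φ₁ sin φ₂ − sin φ₁ cos φ₂ cos Δλ = -0.0881
initial course = atan2(N, D) = 97.59°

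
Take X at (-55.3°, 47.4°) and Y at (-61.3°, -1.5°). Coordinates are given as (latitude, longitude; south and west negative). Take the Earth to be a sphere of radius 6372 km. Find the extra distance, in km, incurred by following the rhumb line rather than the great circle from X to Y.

65 km

Great circle: cos σ = sin φ₁ sin φ₂ + cos φ₁ cos φ₂ cos Δλ,  σ = 0.4491 rad → d_gc = 2861.4 km
Rhumb line: Δψ = -0.1999, q = Δφ/Δψ = 0.5240, d_rh = R√(Δφ²+q²Δλ²) = 2926.6 km
Excess = 2926.6 − 2861.4 = 65.2 ≈ 65 km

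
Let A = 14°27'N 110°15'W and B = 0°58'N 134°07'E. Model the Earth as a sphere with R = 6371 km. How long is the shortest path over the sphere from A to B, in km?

Haversine: a = sin²(Δφ/2)+cos φ₁ cos φ₂ sin²(Δλ/2) = 0.70733;  σ = 2·atan2(√a,√(1−a))
σ = 114.498° → d = Rσ = 6371·1.99836 = 12732 km

12732 km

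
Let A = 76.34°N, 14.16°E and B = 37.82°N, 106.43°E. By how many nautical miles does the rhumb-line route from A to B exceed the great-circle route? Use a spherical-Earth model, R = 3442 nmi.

274 nmi

Great circle: cos σ = sin φ₁ sin φ₂ + cos φ₁ cos φ₂ cos Δλ,  σ = 0.9417 rad → d_gc = 3241.2 nmi
Rhumb line: Δψ = -1.4081, q = Δφ/Δψ = 0.4774, d_rh = R√(Δφ²+q²Δλ²) = 3515.5 nmi
Excess = 3515.5 − 3241.2 = 274.3 ≈ 274 nmi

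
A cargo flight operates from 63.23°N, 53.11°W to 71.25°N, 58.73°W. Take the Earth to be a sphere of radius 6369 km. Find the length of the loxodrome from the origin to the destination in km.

923 km

Rhumb course C = atan2(Δλ, Δψ) with Δψ = ln[tan(π/4+φ₂/2)/tan(π/4+φ₁/2)] = +0.3655, Δλ = -0.0981 → C = 344.98°
d = R·|Δφ| / |cos C| = 6369·0.13998 / 0.96583 = 923 km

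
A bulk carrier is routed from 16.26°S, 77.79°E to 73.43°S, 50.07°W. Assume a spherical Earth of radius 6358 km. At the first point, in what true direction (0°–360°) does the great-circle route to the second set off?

193.1°

θ = atan2( sin Δλ·cos φ₂ ,  cos φ₁ sin φ₂ − sin φ₁ cos φ₂ cos Δλ )
  = atan2(-0.2252, -0.9691) = 193.08°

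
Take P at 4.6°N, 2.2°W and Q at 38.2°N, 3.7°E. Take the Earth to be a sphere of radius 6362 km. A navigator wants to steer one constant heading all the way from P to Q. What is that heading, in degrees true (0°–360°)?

Δψ = ln[tan(π/4+φ₂/2)/tan(π/4+φ₁/2)] = +0.6421
Δλ = +0.1030 rad (taken the short way round)
course = atan2(Δλ, Δψ) = 9.11°

9.1°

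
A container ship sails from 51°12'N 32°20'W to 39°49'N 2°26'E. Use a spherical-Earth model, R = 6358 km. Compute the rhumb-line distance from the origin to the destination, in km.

Rhumb course C = atan2(Δλ, Δψ) with Δψ = ln[tan(π/4+φ₂/2)/tan(π/4+φ₁/2)] = -0.2849, Δλ = +0.6068 → C = 115.15°
d = R·|Δφ| / |cos C| = 6358·0.19868 / 0.42506 = 2972 km

2972 km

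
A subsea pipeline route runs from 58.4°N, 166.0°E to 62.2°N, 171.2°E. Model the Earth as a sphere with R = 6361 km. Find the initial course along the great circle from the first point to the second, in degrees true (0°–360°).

θ = atan2( sin Δλ·cos φ₂ ,  cos φ₁ sin φ₂ − sin φ₁ cos φ₂ cos Δλ )
  = atan2(+0.0423, +0.0679) = 31.90°

31.9°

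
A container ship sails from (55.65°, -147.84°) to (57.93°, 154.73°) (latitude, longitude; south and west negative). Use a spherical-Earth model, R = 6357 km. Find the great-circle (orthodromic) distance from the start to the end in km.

Haversine: a = sin²(Δφ/2)+cos φ₁ cos φ₂ sin²(Δλ/2) = 0.06955;  σ = 2·atan2(√a,√(1−a))
σ = 30.583° → d = Rσ = 6357·0.53377 = 3393 km

3393 km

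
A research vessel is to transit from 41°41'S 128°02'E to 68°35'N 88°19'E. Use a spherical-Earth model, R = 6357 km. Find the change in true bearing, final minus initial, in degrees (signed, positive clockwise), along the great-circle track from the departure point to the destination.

-16.7°

At departure: θ₁ = atan2(sin Δλ cos φ₂, cos φ₁ sin φ₂ − sin φ₁ cos φ₂ cos Δλ) = 345.18°
At arrival: θ₂ = atan2(sin Δλ cos φ₁, −cos φ₂ sin φ₁ + sin φ₂ cos φ₁ cos Δλ) = 328.46°
Δθ = θ₂ − θ₁ = -16.7°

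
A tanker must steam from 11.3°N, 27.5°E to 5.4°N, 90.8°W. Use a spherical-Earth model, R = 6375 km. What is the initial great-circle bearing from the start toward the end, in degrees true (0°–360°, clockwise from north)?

N = sin Δλ·cos φ₂ = -0.8766;  D = cos φ₁ sin φ₂ − sin φ₁ cos φ₂ cos Δλ = +0.1848
initial course = atan2(N, D) = 281.90°

281.9°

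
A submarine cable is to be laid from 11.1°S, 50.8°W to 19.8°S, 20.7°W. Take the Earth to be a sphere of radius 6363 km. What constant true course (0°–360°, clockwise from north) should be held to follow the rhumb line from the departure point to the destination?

106.7°

Δψ = ln[tan(π/4+φ₂/2)/tan(π/4+φ₁/2)] = -0.1577
Δλ = +0.5253 rad (taken the short way round)
course = atan2(Δλ, Δψ) = 106.71°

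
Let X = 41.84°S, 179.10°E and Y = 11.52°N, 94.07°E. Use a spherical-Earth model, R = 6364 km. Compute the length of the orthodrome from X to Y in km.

cos σ = sin φ₁ sin φ₂ + cos φ₁ cos φ₂ cos Δλ
      = sin(-41.84°)sin(11.52°) + cos(-41.84°)cos(11.52°)cos(-85.03°) = -0.0700
σ = 94.012° → d = Rσ = 6364·1.64083 = 10442 km

10442 km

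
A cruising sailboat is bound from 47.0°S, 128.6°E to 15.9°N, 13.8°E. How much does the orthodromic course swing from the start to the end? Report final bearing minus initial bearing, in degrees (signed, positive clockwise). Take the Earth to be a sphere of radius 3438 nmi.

+52.3°

At departure: θ₁ = atan2(sin Δλ cos φ₂, cos φ₁ sin φ₂ − sin φ₁ cos φ₂ cos Δλ) = 262.94°
At arrival: θ₂ = atan2(sin Δλ cos φ₁, −cos φ₂ sin φ₁ + sin φ₂ cos φ₁ cos Δλ) = 315.27°
Δθ = θ₂ − θ₁ = +52.3°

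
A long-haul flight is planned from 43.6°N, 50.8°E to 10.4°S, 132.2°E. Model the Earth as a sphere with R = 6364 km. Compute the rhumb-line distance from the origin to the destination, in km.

Rhumb course C = atan2(Δλ, Δψ) with Δψ = ln[tan(π/4+φ₂/2)/tan(π/4+φ₁/2)] = -1.0297, Δλ = +1.4207 → C = 125.94°
d = R·|Δφ| / |cos C| = 6364·0.94248 / 0.58687 = 10220 km

10220 km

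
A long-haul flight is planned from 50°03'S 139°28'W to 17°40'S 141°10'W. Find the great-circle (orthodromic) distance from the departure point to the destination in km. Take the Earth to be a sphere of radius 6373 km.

3605 km

cos σ = sin φ₁ sin φ₂ + cos φ₁ cos φ₂ cos Δλ
      = sin(-50.05°)sin(-17.67°) + cos(-50.05°)cos(-17.67°)cos(-1.70°) = 0.8442
σ = 32.412° → d = Rσ = 6373·0.56570 = 3605 km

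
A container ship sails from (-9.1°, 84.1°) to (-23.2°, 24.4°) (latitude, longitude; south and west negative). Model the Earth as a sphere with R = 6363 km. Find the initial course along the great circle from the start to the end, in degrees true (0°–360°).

N = sin Δλ·cos φ₂ = -0.7936;  D = cos φ₁ sin φ₂ − sin φ₁ cos φ₂ cos Δλ = -0.3156
initial course = atan2(N, D) = 248.31°

248.3°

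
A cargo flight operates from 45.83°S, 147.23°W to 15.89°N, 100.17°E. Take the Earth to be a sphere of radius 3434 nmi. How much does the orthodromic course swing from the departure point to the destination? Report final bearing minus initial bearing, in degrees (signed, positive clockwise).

+48.6°

At departure: θ₁ = atan2(sin Δλ cos φ₂, cos φ₁ sin φ₂ − sin φ₁ cos φ₂ cos Δλ) = 265.21°
At arrival: θ₂ = atan2(sin Δλ cos φ₁, −cos φ₂ sin φ₁ + sin φ₂ cos φ₁ cos Δλ) = 313.78°
Δθ = θ₂ − θ₁ = +48.6°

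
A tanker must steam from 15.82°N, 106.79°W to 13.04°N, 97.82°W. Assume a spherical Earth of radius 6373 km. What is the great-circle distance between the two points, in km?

1014 km

cos σ = sin φ₁ sin φ₂ + cos φ₁ cos φ₂ cos Δλ
      = sin(15.82°)sin(13.04°) + cos(15.82°)cos(13.04°)cos(8.97°) = 0.9874
σ = 9.120° → d = Rσ = 6373·0.15917 = 1014 km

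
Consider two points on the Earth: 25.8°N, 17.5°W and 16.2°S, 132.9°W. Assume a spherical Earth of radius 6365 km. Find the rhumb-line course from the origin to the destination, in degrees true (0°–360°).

249.5°

Meridional parts: M(φ₁)=+0.4663, M(φ₂)=-0.2866 → ΔM = -0.7529;  Δλ = -2.0141 rad
tan C = Δλ / ΔM = +2.6751 → C = 249.50°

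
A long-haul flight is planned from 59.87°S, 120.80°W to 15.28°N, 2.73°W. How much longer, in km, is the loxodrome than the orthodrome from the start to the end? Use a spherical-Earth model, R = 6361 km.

697 km

Great circle: cos σ = sin φ₁ sin φ₂ + cos φ₁ cos φ₂ cos Δλ,  σ = 2.0440 rad → d_gc = 13002.2 km
Rhumb line: Δψ = +1.5823, q = Δφ/Δψ = 0.8289, d_rh = R√(Δφ²+q²Δλ²) = 13699.2 km
Excess = 13699.2 − 13002.2 = 697.0 ≈ 697 km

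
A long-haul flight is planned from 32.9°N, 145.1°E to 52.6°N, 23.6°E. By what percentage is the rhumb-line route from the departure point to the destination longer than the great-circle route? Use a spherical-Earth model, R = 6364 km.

Great circle: σ = 1.4050 rad → d_gc = Rσ = 8941.3 km
Rhumb: Δφ = +0.3438, Δλ = -2.1206, Δψ = +0.4746, q = Δφ/Δψ = 0.7244 → d_rh = R√(Δφ²+q²Δλ²) = 10018.0 km
Excess = (10018.0 − 8941.3) / 8941.3 = 1076.7 / 8941.3 = 12.04% ≈ 12.0%

12.0%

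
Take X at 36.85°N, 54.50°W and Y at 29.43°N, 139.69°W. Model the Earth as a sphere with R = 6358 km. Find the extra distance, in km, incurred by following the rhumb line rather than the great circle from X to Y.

Great circle: cos σ = sin φ₁ sin φ₂ + cos φ₁ cos φ₂ cos Δλ,  σ = 1.2099 rad → d_gc = 7692.5 km
Rhumb line: Δψ = -0.1549, q = Δφ/Δψ = 0.8363, d_rh = R√(Δφ²+q²Δλ²) = 7948.2 km
Excess = 7948.2 − 7692.5 = 255.7 ≈ 256 km

256 km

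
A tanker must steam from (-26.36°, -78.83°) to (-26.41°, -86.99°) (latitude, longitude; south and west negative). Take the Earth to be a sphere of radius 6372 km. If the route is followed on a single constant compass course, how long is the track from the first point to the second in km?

Δψ = ln[tan(π/4+φ₂/2)/tan(π/4+φ₁/2)] = -0.0010;  Δφ = -0.0009 rad,  Δλ = -0.1424 rad
q = Δφ/Δψ = 0.8958
d = R·√(Δφ² + q²Δλ²) = 6372·0.12759 = 813 km

813 km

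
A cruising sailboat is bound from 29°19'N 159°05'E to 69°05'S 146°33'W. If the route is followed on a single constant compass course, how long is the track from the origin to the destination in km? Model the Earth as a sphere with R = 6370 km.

11893 km

Rhumb course C = atan2(Δλ, Δψ) with Δψ = ln[tan(π/4+φ₂/2)/tan(π/4+φ₁/2)] = -2.2252, Δλ = +0.9489 → C = 156.91°
d = R·|Δφ| / |cos C| = 6370·1.71740 / 0.91986 = 11893 km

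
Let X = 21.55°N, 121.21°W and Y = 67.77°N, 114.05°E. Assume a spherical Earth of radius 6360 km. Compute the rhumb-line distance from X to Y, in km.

Δψ = ln[tan(π/4+φ₂/2)/tan(π/4+φ₁/2)] = +1.2420;  Δφ = +0.8067 rad,  Δλ = -2.1771 rad
q = Δφ/Δψ = 0.6495
d = R·√(Δφ² + q²Δλ²) = 6360·1.62802 = 10354 km

10354 km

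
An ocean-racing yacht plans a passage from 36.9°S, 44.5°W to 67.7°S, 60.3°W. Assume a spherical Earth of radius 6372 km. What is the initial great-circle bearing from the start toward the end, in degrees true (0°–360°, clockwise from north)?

191.2°

N = sin Δλ·cos φ₂ = -0.1033;  D = cos φ₁ sin φ₂ − sin φ₁ cos φ₂ cos Δλ = -0.5207
initial course = atan2(N, D) = 191.22°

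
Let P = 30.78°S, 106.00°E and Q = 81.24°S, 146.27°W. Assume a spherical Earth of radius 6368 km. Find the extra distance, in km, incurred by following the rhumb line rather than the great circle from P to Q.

774 km

Great circle: cos σ = sin φ₁ sin φ₂ + cos φ₁ cos φ₂ cos Δλ,  σ = 1.0861 rad → d_gc = 6916.4 km
Rhumb line: Δψ = -2.0041, q = Δφ/Δψ = 0.4394, d_rh = R√(Δφ²+q²Δλ²) = 7690.0 km
Excess = 7690.0 − 6916.4 = 773.6 ≈ 774 km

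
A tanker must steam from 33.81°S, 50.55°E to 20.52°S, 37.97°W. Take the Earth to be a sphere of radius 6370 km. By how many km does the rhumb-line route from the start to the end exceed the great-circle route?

225 km

Great circle: cos σ = sin φ₁ sin φ₂ + cos φ₁ cos φ₂ cos Δλ,  σ = 1.3540 rad → d_gc = 8624.7 km
Rhumb line: Δψ = +0.2616, q = Δφ/Δψ = 0.8866, d_rh = R√(Δφ²+q²Δλ²) = 8850.0 km
Excess = 8850.0 − 8624.7 = 225.3 ≈ 225 km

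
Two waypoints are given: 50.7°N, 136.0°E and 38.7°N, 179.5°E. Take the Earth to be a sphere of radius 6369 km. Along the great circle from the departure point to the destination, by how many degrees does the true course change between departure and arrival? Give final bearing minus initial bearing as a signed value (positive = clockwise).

At departure: θ₁ = atan2(sin Δλ cos φ₂, cos φ₁ sin φ₂ − sin φ₁ cos φ₂ cos Δλ) = 94.48°
At arrival: θ₂ = atan2(sin Δλ cos φ₁, −cos φ₂ sin φ₁ + sin φ₂ cos φ₁ cos Δλ) = 125.99°
Δθ = θ₂ − θ₁ = +31.5°

+31.5°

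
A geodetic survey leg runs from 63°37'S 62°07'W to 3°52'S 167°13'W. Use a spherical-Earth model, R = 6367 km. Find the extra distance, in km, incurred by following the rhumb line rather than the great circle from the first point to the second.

Great circle: cos σ = sin φ₁ sin φ₂ + cos φ₁ cos φ₂ cos Δλ,  σ = 1.6259 rad → d_gc = 10352.2 km
Rhumb line: Δψ = +1.3832, q = Δφ/Δψ = 0.7539, d_rh = R√(Δφ²+q²Δλ²) = 11028.1 km
Excess = 11028.1 − 10352.2 = 675.9 ≈ 676 km

676 km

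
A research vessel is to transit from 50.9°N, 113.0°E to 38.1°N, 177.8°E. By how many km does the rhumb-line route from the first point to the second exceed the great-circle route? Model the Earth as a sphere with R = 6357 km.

Great circle: cos σ = sin φ₁ sin φ₂ + cos φ₁ cos φ₂ cos Δλ,  σ = 0.8091 rad → d_gc = 5143.3 km
Rhumb line: Δψ = -0.3151, q = Δφ/Δψ = 0.7089, d_rh = R√(Δφ²+q²Δλ²) = 5290.7 km
Excess = 5290.7 − 5143.3 = 147.4 ≈ 147 km

147 km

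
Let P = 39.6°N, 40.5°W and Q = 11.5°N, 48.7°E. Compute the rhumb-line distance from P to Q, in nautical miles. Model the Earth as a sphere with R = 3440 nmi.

Rhumb course C = atan2(Δλ, Δψ) with Δψ = ln[tan(π/4+φ₂/2)/tan(π/4+φ₁/2)] = -0.5517, Δλ = +1.5568 → C = 109.51°
d = R·|Δφ| / |cos C| = 3440·0.49044 / 0.33405 = 5051 nmi

5051 nmi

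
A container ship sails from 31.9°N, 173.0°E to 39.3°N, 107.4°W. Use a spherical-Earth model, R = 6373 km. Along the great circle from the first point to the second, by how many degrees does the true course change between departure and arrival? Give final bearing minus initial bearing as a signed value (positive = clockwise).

At departure: θ₁ = atan2(sin Δλ cos φ₂, cos φ₁ sin φ₂ − sin φ₁ cos φ₂ cos Δλ) = 58.64°
At arrival: θ₂ = atan2(sin Δλ cos φ₁, −cos φ₂ sin φ₁ + sin φ₂ cos φ₁ cos Δλ) = 110.48°
Δθ = θ₂ − θ₁ = +51.8°

+51.8°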